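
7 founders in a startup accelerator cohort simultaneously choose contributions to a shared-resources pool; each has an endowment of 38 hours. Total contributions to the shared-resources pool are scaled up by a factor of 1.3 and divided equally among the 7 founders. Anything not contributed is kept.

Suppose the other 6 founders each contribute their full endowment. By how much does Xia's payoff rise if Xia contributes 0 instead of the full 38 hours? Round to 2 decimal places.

Switching from a contribution of 38 to 0 lets Xia keep an extra 38 hours, but lowers the shared-resources pool by 38, which costs Xia their own share of that drop: 1.3/7 × 38 = 7.06.
Net gain = 38 − 7.06 = 30.94. The private return per contributed unit (0.1857) is below 1, so free-riding is indeed the best response regardless of what the others do.

30.94 hours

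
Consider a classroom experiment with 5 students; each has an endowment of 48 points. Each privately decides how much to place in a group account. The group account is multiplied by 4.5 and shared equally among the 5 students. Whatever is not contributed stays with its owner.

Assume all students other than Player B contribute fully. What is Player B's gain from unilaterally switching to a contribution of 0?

Switching from a contribution of 48 to 0 lets Player B keep an extra 48 points, but lowers the group account by 48, which costs Player B their own share of that drop: 4.5/5 × 48 = 43.20.
Net gain = 48 − 43.20 = 4.80. The private return per contributed unit (0.9000) is below 1, so free-riding is indeed the best response regardless of what the others do.

4.80 points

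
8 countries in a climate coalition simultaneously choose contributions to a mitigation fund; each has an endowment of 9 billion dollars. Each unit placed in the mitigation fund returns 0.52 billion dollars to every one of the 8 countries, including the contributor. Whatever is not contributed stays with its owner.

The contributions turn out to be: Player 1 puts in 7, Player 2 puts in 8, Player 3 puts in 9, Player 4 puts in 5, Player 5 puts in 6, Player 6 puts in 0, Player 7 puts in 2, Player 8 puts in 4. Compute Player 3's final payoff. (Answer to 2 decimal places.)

Total contributed: 7 + 8 + 9 + 5 + 6 + 0 + 2 + 4 = 41.
Each receives 0.52 × 41 = 21.32 from the mitigation fund.
Player 3 keeps 9 − 9 = 0, so Player 3's payoff is 0 + 21.32 = 21.32.

21.32 billion dollars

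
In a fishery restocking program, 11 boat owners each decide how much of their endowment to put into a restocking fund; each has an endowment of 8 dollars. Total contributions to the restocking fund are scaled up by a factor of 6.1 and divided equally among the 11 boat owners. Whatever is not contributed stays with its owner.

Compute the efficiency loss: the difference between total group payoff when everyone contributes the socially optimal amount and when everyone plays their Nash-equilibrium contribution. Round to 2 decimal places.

448.80 dollars

Each contributed unit returns 6.1/11 = 0.5545 to its contributor — below 1 — so contributing 0 is dominant for every player. At the Nash equilibrium everyone keeps their 8, and the group total is 11 × 8 = 88.
Each contributed unit returns 6.100 to the group as a whole (0.5545 to each of 11 players), which exceeds 1, so the social optimum is full contribution: group total = 6.100 × 88 = 536.80.
Efficiency loss = 536.80 − 88 = 448.80.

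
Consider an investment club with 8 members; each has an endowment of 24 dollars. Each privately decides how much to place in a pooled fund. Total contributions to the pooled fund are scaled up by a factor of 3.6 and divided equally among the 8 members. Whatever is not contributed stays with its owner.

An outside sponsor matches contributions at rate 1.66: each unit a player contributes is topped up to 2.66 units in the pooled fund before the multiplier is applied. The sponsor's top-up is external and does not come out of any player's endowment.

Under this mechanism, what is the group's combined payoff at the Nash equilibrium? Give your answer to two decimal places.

1838.59 dollars

With the mechanism, a contributed unit returns 3.6 × 2.66 / 8 = 1.1970 per unit of net cost to the contributor — now above 1 — so contributing fully is weakly dominant for every player.
At the Nash equilibrium everyone contributes 24. Group total payoff = 3.6 × 2.66 × 192 = 1838.59.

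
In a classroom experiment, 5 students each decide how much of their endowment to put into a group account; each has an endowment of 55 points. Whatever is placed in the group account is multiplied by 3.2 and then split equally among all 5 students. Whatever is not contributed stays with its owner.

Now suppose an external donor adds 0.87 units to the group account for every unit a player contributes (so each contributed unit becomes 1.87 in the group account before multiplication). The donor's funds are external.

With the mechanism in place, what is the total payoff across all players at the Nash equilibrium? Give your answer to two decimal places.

1645.60 points

The effective private return per unit is now 3.2 × 1.87 / 5 = 1.1968 > 1, so every player's dominant strategy flips to full contribution.
So the Nash equilibrium is full contribution by all 5; the group earns 3.2 × 1.87 × 275 = 1645.60.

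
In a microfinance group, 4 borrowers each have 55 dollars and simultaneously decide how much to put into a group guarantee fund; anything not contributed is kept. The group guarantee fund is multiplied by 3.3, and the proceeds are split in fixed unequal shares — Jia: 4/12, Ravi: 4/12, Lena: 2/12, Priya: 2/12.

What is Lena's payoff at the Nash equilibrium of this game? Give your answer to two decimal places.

115.50 dollars

For player j, contributing a unit is worthwhile iff 3.3 × (j's share) ≥ 1, i.e. iff j's share is at least 0.3030.
Jia and Ravi are above the threshold, contributing 55 each; the remaining 2 contribute 0. Total contributed: 110.
Lena keeps 55 and receives 3.3 × 110 × 2/12 = 60.50 from the group guarantee fund, for a payoff of 115.50.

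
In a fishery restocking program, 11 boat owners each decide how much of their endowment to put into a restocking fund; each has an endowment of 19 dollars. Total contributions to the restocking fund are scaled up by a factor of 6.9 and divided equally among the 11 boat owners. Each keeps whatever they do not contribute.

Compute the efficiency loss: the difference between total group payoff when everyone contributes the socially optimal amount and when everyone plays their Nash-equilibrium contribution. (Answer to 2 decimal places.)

1233.10 dollars

Each contributed unit returns 6.9/11 = 0.6273 to its contributor — below 1 — so contributing 0 is dominant for every player. At the Nash equilibrium everyone keeps their 19, and the group total is 11 × 19 = 209.
Each contributed unit returns 6.900 to the group as a whole (0.6273 to each of 11 players), which exceeds 1, so the social optimum is full contribution: group total = 6.900 × 209 = 1442.10.
Efficiency loss = 1442.10 − 209 = 1233.10.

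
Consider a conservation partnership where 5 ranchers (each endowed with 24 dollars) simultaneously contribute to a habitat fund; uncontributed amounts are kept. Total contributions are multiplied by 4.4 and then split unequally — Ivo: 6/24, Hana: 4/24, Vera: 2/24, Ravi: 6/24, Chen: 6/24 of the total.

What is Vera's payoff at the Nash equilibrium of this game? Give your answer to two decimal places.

A player with share s gets back 4.4·s per unit contributed, so full contribution is dominant for anyone with s > 1/4.4 = 0.2273 and zero contribution is dominant for anyone below.
The shares above 0.2273 belong to Ivo, Ravi and Chen, contributing 24 each; the remaining 2 contribute 0. Total contributed: 72.
Vera keeps 24 and receives 4.4 × 72 × 2/24 = 26.40 from the habitat fund, for a payoff of 50.40.

50.40 dollars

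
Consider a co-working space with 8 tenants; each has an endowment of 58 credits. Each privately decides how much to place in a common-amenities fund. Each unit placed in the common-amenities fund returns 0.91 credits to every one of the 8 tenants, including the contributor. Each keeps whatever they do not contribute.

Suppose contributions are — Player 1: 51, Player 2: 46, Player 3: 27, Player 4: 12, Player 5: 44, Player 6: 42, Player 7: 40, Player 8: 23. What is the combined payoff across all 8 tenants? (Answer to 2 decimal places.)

2253.80 credits

Total contributed: 51 + 46 + 27 + 12 + 44 + 42 + 40 + 23 = 285; total kept: 8 × 58 − 285 = 179.
The common-amenities fund pays out 0.91 × 8 × 285 = 2074.80 in aggregate.
Group total = 179 + 2074.80 = 2253.80.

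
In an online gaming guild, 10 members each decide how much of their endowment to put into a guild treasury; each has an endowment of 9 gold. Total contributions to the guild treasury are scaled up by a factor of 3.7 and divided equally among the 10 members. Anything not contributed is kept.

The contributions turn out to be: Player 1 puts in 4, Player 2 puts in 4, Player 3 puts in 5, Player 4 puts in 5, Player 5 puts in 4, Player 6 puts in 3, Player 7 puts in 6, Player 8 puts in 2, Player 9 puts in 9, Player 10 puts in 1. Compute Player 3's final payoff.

Total contributed: 4 + 4 + 5 + 5 + 4 + 3 + 6 + 2 + 9 + 1 = 43.
Each receives 3.7 × 43 / 10 = 15.91 from the guild treasury.
Player 3 keeps 9 − 5 = 4, so Player 3's payoff is 4 + 15.91 = 19.91.

19.91 gold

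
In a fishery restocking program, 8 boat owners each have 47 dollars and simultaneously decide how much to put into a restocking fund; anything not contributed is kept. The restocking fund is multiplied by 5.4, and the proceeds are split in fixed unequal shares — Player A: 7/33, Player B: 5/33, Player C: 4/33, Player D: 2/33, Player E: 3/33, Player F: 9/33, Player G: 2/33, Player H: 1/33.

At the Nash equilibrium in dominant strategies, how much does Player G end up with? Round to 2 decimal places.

77.76 dollars

Player j's private return per contributed unit is 5.4 × (j's share). Contributing is weakly dominant for j when that share is at least 1/5.4 = 0.1852, and contributing 0 is dominant otherwise.
Player A and Player F clear that bar, contributing 47 each; the remaining 6 contribute 0. Total contributed: 94.
Player G keeps 47 and receives 5.4 × 94 × 2/33 = 30.76 from the restocking fund, for a payoff of 77.76.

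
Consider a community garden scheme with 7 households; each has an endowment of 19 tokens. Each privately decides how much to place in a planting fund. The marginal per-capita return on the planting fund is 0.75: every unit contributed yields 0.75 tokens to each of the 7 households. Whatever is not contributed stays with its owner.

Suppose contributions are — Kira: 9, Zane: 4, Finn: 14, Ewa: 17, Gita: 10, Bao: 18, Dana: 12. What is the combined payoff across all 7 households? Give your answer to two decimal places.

490.00 tokens

Total contributed: 9 + 4 + 14 + 17 + 10 + 18 + 12 = 84; total kept: 7 × 19 − 84 = 49.
The planting fund pays out 0.75 × 7 × 84 = 441.00 in aggregate.
Group total = 49 + 441.00 = 490.00.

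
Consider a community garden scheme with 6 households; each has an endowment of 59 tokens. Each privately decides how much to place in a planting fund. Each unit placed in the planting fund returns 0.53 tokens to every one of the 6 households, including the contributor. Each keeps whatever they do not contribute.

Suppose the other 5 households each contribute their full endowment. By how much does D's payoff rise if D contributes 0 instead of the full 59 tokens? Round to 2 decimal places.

27.73 tokens

Switching from a contribution of 59 to 0 lets D keep an extra 59 tokens, but lowers the planting fund by 59, which costs D their own share of that drop: 0.53 × 59 = 31.27.
Net gain = 59 − 31.27 = 27.73. The private return per contributed unit (0.53) is below 1, so free-riding is indeed the best response regardless of what the others do.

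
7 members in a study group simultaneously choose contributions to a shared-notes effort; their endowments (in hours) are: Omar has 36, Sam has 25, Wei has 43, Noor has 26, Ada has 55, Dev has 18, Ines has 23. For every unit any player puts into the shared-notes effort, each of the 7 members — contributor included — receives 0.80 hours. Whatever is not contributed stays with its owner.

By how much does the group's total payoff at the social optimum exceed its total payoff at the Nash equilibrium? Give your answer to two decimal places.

1039.60 hours

The private return per contributed unit is 0.80 < 1 for everyone, so the Nash equilibrium is zero contribution and the group total is Σ E_j = 36 + 25 + 43 + 26 + 55 + 18 + 23 = 226.
Each contributed unit returns 5.600 to the group, so the social optimum is full contribution by everyone: group total = 5.600 × 226 = 1265.60.
Efficiency loss = (5.600 − 1) × 226 = 1039.60.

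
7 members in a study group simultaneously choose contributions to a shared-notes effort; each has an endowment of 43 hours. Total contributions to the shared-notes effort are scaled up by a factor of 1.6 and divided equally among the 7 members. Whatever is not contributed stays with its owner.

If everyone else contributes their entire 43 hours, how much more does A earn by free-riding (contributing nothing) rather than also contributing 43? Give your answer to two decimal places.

33.17 hours

Switching from a contribution of 43 to 0 lets A keep an extra 43 hours, but lowers the shared-notes effort by 43, which costs A their own share of that drop: 1.6/7 × 43 = 9.83.
Net gain = 43 − 9.83 = 33.17. The private return per contributed unit (0.2286) is below 1, so free-riding is indeed the best response regardless of what the others do.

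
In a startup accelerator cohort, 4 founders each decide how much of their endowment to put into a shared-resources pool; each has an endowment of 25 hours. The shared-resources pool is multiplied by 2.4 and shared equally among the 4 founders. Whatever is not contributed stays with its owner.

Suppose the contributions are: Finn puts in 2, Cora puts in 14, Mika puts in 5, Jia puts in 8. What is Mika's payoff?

Total contributed: 2 + 14 + 5 + 8 = 29.
Each receives 2.4 × 29 / 4 = 17.40 from the shared-resources pool.
Mika keeps 25 − 5 = 20, so Mika's payoff is 20 + 17.40 = 37.40.

37.40 hours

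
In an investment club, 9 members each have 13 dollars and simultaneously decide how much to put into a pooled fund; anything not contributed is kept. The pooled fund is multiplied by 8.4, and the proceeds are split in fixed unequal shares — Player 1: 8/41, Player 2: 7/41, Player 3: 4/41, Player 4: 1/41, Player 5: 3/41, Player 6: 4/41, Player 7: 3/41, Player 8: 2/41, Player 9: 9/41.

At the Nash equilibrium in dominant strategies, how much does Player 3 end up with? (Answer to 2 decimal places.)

Player j's private return per contributed unit is 8.4 × (j's share). Contributing is weakly dominant for j when that share is at least 1/8.4 = 0.1190, and contributing 0 is dominant otherwise.
Player 1, Player 2 and Player 9 clear that bar, contributing 13 each; the remaining 6 contribute 0. Total contributed: 39.
Player 3 keeps 13 and receives 8.4 × 39 × 4/41 = 31.96 from the pooled fund, for a payoff of 44.96.

44.96 dollars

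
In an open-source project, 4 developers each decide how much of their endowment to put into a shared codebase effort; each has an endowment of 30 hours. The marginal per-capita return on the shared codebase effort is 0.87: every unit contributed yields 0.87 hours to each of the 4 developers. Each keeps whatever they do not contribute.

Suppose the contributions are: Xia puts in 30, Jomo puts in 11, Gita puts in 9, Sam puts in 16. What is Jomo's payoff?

76.42 hours

Total contributed: 30 + 11 + 9 + 16 = 66.
Each receives 0.87 × 66 = 57.42 from the shared codebase effort.
Jomo keeps 30 − 11 = 19, so Jomo's payoff is 19 + 57.42 = 76.42.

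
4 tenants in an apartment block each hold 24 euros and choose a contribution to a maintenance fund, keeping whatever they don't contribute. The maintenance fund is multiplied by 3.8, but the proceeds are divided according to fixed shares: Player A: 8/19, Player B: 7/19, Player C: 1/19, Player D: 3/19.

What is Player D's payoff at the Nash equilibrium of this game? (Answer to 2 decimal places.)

52.80 euros

Player j's private return per contributed unit is 3.8 × (j's share). Contributing is weakly dominant for j when that share is at least 1/3.8 = 0.2632, and contributing 0 is dominant otherwise.
The shares above 0.2632 belong to Player A and Player B, contributing 24 each; the remaining 2 contribute 0. Total contributed: 48.
Player D keeps 24 and receives 3.8 × 48 × 3/19 = 28.80 from the maintenance fund, for a payoff of 52.80.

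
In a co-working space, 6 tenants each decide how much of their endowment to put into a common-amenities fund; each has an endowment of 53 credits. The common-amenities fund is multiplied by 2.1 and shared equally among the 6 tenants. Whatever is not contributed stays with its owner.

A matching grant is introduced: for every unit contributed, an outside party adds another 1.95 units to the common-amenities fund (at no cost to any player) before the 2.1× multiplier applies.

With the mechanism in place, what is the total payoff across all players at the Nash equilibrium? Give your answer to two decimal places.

1970.01 credits

Under the mechanism each unit contributed yields 2.1 × 2.95 / 6 = 1.0325 back to its contributor per unit of net cost, which exceeds 1, making full contribution the dominant choice for everyone.
At the Nash equilibrium everyone contributes 53. Group total payoff = 2.1 × 2.95 × 318 = 1970.01.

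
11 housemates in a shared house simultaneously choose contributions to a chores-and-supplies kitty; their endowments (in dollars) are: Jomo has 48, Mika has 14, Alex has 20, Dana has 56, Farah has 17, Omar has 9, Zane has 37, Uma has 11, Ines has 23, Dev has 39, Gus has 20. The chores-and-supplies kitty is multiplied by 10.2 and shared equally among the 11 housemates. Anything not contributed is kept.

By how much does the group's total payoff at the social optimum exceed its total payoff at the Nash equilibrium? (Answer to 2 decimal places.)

2704.80 dollars

The private return per contributed unit is 10.2/11 = 0.9273 < 1 for every player regardless of endowment, so the Nash equilibrium is zero contribution and the group total is Σ E_j = 48 + 14 + 20 + 56 + 17 + 9 + 37 + 11 + 23 + 39 + 20 = 294.
Each contributed unit returns 10.200 to the group, so the social optimum is full contribution by everyone: group total = 10.200 × 294 = 2998.80.
Efficiency loss = (10.200 − 1) × 294 = 2704.80.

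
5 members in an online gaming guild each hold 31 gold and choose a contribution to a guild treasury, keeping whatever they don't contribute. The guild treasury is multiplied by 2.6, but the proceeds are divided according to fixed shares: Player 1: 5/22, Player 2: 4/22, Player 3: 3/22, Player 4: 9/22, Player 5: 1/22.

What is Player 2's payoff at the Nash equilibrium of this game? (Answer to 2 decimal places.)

45.65 gold

Player j's private return per contributed unit is 2.6 × (j's share). Contributing is weakly dominant for j when that share is at least 1/2.6 = 0.3846, and contributing 0 is dominant otherwise.
Only Player 4 (9/22) clears that bar, contributing 31; the remaining 4 contribute 0. Total contributed: 31.
Player 2 keeps 31 and receives 2.6 × 31 × 4/22 = 14.65 from the guild treasury, for a payoff of 45.65.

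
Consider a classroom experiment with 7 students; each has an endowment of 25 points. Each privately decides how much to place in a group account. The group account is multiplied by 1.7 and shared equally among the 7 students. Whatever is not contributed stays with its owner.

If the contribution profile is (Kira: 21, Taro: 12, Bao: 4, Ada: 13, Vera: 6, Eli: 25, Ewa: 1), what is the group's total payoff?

Total contributed: 21 + 12 + 4 + 13 + 6 + 25 + 1 = 82; total kept: 7 × 25 − 82 = 93.
The group account pays out 1.7 × 82 = 139.40 in aggregate.
Group total = 93 + 139.40 = 232.40.

232.40 points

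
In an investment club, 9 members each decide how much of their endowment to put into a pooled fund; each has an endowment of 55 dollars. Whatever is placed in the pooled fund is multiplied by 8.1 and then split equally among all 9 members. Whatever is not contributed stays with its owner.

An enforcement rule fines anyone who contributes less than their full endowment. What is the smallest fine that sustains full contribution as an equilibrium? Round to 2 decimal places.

Given the others contribute fully, the best deviation is to contribute 0 (any partial contribution still incurs the fine and gives up units whose private return 0.9000 is below 1).
Deviating from 55 to 0 saves 55 dollars but forfeits the deviator's share of the drop in the pooled fund: 8.1/9 × 55 = 49.50.
So the deviation gain is 55 − 49.50 = 5.50, and the fine must be at least 5.50 dollars to wipe it out.

5.50 dollars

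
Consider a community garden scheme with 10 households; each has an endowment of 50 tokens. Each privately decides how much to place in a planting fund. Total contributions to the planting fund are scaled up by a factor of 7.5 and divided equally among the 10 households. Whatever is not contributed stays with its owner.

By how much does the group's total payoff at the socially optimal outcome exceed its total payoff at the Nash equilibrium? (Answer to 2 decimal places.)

Each contributed unit returns 7.5/10 = 0.7500 to its contributor — below 1 — so contributing 0 is dominant for every player. At the Nash equilibrium everyone keeps their 50, and the group total is 10 × 50 = 500.
Each contributed unit returns 7.500 to the group as a whole (0.7500 to each of 10 players), which exceeds 1, so the social optimum is full contribution: group total = 7.500 × 500 = 3750.00.
Efficiency loss = 3750.00 − 500 = 3250.00.

3250.00 tokens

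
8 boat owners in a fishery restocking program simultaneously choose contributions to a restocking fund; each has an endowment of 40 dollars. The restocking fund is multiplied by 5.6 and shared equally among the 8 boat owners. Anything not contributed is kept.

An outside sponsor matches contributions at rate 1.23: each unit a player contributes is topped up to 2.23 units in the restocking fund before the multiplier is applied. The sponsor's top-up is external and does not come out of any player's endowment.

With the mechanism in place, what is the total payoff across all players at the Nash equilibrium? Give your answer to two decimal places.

The effective private return per unit is now 5.6 × 2.23 / 8 = 1.5610 > 1, so every player's dominant strategy flips to full contribution.
So the Nash equilibrium is full contribution by all 8; the group earns 5.6 × 2.23 × 320 = 3996.16.

3996.16 dollars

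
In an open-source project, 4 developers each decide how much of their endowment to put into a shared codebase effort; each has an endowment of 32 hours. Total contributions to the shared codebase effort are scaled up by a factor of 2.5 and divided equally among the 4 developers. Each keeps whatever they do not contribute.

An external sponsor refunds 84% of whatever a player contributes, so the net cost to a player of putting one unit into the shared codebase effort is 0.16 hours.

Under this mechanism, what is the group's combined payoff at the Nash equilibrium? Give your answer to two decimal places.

Under the mechanism each unit contributed yields (2.5/4) / 0.16 = 3.9063 back to its contributor per unit of net cost, which exceeds 1, making full contribution the dominant choice for everyone.
At the Nash equilibrium everyone contributes 32. Group total payoff = 4 × (32 × 0.84 + 2.5 × 32) = 427.52.

427.52 hours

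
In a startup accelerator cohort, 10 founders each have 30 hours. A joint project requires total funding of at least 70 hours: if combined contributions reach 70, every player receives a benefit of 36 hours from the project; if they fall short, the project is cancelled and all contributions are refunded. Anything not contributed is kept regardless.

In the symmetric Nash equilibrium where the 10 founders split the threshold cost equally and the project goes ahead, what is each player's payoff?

Equal share of the threshold: 70/10 = 7.
At this profile no one gains by cutting their contribution: any cut drops the total below 70, the project is cancelled, contributions are refunded, and the deviator ends with 30, which is less than 30 − 7 + 36 = 59. Contributing more than 7 just wastes the excess. So contributing exactly 7 is a best response.
Each player's payoff: 30 − 7 + 36 = 59.

59 hours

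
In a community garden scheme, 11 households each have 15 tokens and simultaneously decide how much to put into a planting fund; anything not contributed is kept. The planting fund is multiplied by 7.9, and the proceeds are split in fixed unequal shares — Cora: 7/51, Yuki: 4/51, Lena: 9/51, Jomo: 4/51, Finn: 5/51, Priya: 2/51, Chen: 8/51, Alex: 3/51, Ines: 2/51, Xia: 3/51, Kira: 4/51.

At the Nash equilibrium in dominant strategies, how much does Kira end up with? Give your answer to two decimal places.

42.88 tokens

A player with share s gets back 7.9·s per unit contributed, so full contribution is dominant for anyone with s > 1/7.9 = 0.1266 and zero contribution is dominant for anyone below.
The shares above 0.1266 belong to Cora, Lena and Chen, contributing 15 each; the remaining 8 contribute 0. Total contributed: 45.
Kira keeps 15 and receives 7.9 × 45 × 4/51 = 27.88 from the planting fund, for a payoff of 42.88.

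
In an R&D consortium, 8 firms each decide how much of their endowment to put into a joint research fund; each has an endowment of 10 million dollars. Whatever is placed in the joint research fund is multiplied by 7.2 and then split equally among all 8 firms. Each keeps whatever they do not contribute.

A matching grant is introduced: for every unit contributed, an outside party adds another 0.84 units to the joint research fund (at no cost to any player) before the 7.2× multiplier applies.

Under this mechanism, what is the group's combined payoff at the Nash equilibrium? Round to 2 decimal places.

Under the mechanism each unit contributed yields 7.2 × 1.84 / 8 = 1.6560 back to its contributor per unit of net cost, which exceeds 1, making full contribution the dominant choice for everyone.
At the Nash equilibrium everyone contributes 10. Group total payoff = 7.2 × 1.84 × 80 = 1059.84.

1059.84 million dollars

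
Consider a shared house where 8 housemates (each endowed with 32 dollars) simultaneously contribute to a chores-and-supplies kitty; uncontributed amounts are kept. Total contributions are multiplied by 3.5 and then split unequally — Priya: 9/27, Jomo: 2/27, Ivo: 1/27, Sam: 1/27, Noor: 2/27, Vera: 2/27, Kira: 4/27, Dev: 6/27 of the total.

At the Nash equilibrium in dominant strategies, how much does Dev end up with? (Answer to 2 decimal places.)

Player j's private return per contributed unit is 3.5 × (j's share). Contributing is weakly dominant for j when that share is at least 1/3.5 = 0.2857, and contributing 0 is dominant otherwise.
Priya alone (share 9/27) is above the threshold, contributing 32; the remaining 7 contribute 0. Total contributed: 32.
Dev keeps 32 and receives 3.5 × 32 × 6/27 = 24.89 from the chores-and-supplies kitty, for a payoff of 56.89.

56.89 dollars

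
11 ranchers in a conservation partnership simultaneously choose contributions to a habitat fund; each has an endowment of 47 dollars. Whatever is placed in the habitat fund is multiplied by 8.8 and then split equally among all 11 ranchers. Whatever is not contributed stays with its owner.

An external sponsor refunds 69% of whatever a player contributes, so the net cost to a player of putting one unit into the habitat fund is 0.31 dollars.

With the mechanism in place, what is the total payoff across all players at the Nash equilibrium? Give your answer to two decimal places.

4906.33 dollars

Under the mechanism each unit contributed yields (8.8/11) / 0.31 = 2.5806 back to its contributor per unit of net cost, which exceeds 1, making full contribution the dominant choice for everyone.
So the Nash equilibrium is full contribution by all 11; the group earns 11 × (47 × 0.69 + 8.8 × 47) = 4906.33.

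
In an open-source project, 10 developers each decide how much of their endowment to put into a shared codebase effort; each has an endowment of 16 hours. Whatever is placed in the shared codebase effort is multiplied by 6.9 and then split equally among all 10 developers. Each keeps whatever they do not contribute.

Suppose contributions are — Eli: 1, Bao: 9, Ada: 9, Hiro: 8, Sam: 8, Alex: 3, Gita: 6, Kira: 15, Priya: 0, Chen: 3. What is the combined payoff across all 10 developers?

525.80 hours

Total contributed: 1 + 9 + 9 + 8 + 8 + 3 + 6 + 15 + 0 + 3 = 62; total kept: 10 × 16 − 62 = 98.
The shared codebase effort pays out 6.9 × 62 = 427.80 in aggregate.
Group total = 98 + 427.80 = 525.80.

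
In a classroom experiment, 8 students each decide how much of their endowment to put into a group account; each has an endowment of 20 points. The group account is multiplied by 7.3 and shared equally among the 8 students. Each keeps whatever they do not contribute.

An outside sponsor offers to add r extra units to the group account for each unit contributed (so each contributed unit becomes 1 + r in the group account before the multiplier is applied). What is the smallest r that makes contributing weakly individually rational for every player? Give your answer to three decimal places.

With matching at rate r, one contributed unit becomes (1 + r) in the group account and returns 7.3 × (1 + r) / 8 to the contributor.
Setting this equal to 1: 1 + r = 8/7.3 = 1.0959.
So the minimum matching rate is r = 1.0959 − 1 = 0.096.

0.096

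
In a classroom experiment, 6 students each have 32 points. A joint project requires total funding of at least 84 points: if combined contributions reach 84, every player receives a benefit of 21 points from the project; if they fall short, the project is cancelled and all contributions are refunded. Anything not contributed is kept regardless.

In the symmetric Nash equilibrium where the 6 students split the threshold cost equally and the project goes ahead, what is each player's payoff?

39 points

Equal share of the threshold: 84/6 = 14.
At this profile no one gains by cutting their contribution: any cut drops the total below 84, the project is cancelled, contributions are refunded, and the deviator ends with 32, which is less than 32 − 14 + 21 = 39. Contributing more than 14 just wastes the excess. So contributing exactly 14 is a best response.
Each player's payoff: 32 − 14 + 21 = 39.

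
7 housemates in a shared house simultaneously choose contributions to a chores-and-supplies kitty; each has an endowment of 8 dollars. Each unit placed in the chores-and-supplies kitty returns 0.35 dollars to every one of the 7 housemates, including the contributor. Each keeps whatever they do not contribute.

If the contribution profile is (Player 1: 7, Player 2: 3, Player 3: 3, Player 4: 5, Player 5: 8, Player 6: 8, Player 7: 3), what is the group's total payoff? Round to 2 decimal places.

109.65 dollars

Total contributed: 7 + 3 + 3 + 5 + 8 + 8 + 3 = 37; total kept: 7 × 8 − 37 = 19.
The chores-and-supplies kitty pays out 0.35 × 7 × 37 = 90.65 in aggregate.
Group total = 19 + 90.65 = 109.65.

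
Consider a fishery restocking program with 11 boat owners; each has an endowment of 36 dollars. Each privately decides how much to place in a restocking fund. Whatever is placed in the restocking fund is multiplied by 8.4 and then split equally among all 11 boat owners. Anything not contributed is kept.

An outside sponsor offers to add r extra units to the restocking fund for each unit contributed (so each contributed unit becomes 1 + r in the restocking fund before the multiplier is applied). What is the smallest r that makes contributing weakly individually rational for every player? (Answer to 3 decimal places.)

0.310

With matching at rate r, one contributed unit becomes (1 + r) in the restocking fund and returns 8.4 × (1 + r) / 11 to the contributor.
Setting this equal to 1: 1 + r = 11/8.4 = 1.3095.
So the minimum matching rate is r = 1.3095 − 1 = 0.310.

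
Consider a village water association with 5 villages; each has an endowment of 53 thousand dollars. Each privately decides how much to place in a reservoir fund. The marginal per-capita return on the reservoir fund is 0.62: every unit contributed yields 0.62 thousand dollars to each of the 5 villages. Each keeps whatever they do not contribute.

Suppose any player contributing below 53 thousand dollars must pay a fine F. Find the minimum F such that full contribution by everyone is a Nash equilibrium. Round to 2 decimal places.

Given the others contribute fully, the best deviation is to contribute 0 (any partial contribution still incurs the fine and gives up units whose private return 0.62 is below 1).
Deviating from 53 to 0 saves 53 thousand dollars but forfeits the deviator's share of the drop in the reservoir fund: 0.62 × 53 = 32.86.
So the deviation gain is 53 − 32.86 = 20.14, and the fine must be at least 20.14 thousand dollars to wipe it out.

20.14 thousand dollars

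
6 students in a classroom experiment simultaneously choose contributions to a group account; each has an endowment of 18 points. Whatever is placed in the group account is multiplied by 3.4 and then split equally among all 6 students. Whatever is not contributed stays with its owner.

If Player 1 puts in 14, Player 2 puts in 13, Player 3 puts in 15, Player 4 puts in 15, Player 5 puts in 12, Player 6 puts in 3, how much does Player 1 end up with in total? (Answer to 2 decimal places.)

44.80 points

Total contributed: 14 + 13 + 15 + 15 + 12 + 3 = 72.
Each receives 3.4 × 72 / 6 = 40.80 from the group account.
Player 1 keeps 18 − 14 = 4, so Player 1's payoff is 4 + 40.80 = 44.80.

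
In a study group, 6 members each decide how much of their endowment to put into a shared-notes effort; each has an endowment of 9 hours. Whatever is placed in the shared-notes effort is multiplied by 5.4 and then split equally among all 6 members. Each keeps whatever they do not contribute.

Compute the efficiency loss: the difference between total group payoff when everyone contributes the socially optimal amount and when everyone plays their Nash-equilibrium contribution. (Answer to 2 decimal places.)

Each contributed unit returns 5.4/6 = 0.9000 to its contributor — below 1 — so contributing 0 is dominant for every player. At the Nash equilibrium everyone keeps their 9, and the group total is 6 × 9 = 54.
Each contributed unit returns 5.400 to the group as a whole (0.9000 to each of 6 players), which exceeds 1, so the social optimum is full contribution: group total = 5.400 × 54 = 291.60.
Efficiency loss = 291.60 − 54 = 237.60.

237.60 hours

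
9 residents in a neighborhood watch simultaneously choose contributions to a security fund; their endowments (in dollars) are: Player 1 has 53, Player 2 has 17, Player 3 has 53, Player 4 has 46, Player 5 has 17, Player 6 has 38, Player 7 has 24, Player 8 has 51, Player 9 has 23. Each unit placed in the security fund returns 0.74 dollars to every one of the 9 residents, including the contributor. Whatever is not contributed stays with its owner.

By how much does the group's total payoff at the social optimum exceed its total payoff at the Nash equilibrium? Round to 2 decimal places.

1822.52 dollars

The private return per contributed unit is 0.74 < 1 for everyone, so the Nash equilibrium is zero contribution and the group total is Σ E_j = 53 + 17 + 53 + 46 + 17 + 38 + 24 + 51 + 23 = 322.
Each contributed unit returns 6.660 to the group, so the social optimum is full contribution by everyone: group total = 6.660 × 322 = 2144.52.
Efficiency loss = (6.660 − 1) × 322 = 1822.52.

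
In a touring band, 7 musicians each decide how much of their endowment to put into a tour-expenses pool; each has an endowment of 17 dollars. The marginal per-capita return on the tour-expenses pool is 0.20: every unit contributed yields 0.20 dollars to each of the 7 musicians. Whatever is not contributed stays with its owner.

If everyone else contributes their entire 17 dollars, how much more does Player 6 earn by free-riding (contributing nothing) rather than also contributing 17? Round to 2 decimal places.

Switching from a contribution of 17 to 0 lets Player 6 keep an extra 17 dollars, but lowers the tour-expenses pool by 17, which costs Player 6 their own share of that drop: 0.20 × 17 = 3.40.
Net gain = 17 − 3.40 = 13.60. The private return per contributed unit (0.20) is below 1, so free-riding is indeed the best response regardless of what the others do.

13.60 dollars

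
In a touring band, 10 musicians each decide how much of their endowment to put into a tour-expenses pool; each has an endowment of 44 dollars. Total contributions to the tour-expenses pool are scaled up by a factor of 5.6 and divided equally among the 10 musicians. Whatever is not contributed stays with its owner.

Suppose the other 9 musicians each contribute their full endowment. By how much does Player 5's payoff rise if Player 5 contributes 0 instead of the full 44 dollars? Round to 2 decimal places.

19.36 dollars

Switching from a contribution of 44 to 0 lets Player 5 keep an extra 44 dollars, but lowers the tour-expenses pool by 44, which costs Player 5 their own share of that drop: 5.6/10 × 44 = 24.64.
Net gain = 44 − 24.64 = 19.36. The private return per contributed unit (0.5600) is below 1, so free-riding is indeed the best response regardless of what the others do.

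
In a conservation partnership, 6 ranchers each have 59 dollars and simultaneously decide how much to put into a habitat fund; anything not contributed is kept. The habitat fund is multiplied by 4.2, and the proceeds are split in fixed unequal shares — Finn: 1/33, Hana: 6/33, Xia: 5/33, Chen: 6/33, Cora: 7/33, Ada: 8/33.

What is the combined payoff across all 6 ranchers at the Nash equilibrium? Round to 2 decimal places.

A player with share s gets back 4.2·s per unit contributed, so full contribution is dominant for anyone with s > 1/4.2 = 0.2381 and zero contribution is dominant for anyone below.
The only share above 0.2381 is Ada's 8/33, contributing 59; the remaining 5 contribute 0. Total contributed: 59.
The habitat fund pays out 4.2 × 59 = 247.80 in total (split across the unequal shares, but the aggregate is all that matters for the group sum).
The 5 free-riders keep 59 each, adding 295. Group total = 295 + 247.80 = 542.80.

542.80 dollars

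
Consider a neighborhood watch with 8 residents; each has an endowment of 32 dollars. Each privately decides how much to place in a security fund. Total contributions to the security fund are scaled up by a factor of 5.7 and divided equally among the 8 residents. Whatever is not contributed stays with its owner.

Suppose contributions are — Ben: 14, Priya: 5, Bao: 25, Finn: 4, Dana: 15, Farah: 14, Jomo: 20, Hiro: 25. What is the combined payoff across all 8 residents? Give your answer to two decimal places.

Total contributed: 14 + 5 + 25 + 4 + 15 + 14 + 20 + 25 = 122; total kept: 8 × 32 − 122 = 134.
The security fund pays out 5.7 × 122 = 695.40 in aggregate.
Group total = 134 + 695.40 = 829.40.

829.40 dollars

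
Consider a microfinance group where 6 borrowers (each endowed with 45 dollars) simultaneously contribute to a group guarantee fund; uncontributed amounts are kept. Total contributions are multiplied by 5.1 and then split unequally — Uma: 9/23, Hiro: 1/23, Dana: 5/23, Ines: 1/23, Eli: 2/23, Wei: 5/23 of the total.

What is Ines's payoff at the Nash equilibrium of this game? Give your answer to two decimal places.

74.93 dollars

Player j's private return per contributed unit is 5.1 × (j's share). Contributing is weakly dominant for j when that share is at least 1/5.1 = 0.1961, and contributing 0 is dominant otherwise.
Uma, Dana and Wei clear that bar, contributing 45 each; the remaining 3 contribute 0. Total contributed: 135.
Ines keeps 45 and receives 5.1 × 135 × 1/23 = 29.93 from the group guarantee fund, for a payoff of 74.93.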